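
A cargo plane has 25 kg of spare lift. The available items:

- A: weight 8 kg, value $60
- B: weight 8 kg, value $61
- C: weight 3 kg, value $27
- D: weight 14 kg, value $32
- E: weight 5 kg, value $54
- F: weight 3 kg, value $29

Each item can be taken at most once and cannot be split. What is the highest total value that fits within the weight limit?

$204

This is a 0/1 knapsack; check combinations near the capacity.
- A+B+E+F: weight 8+8+5+3=24, value 60+61+54+29=204
- A+B+C+E: weight 8+8+3+5=24, value 60+61+27+54=202
- A+B+C+F: weight 8+8+3+3=22, value 60+61+27+29=177
Best: $204.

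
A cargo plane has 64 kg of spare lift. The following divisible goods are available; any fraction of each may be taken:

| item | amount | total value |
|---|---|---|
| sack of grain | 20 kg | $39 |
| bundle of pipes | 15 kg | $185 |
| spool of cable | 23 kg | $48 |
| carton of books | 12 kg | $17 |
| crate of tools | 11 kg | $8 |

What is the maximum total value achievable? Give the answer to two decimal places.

280.50

Take in order of value per unit:
- bundle of pipes (185/15 per unit): all 15 → value 185, running total 185.00
- spool of cable (48/23 per unit): all 23 → value 48, running total 233.00
- sack of grain (39/20 per unit): all 20 → value 39, running total 272.00
- carton of books (17/12 per unit): 6 of 12 → value 6×17/12 = 8.5000, running total 280.50
Total 280.50.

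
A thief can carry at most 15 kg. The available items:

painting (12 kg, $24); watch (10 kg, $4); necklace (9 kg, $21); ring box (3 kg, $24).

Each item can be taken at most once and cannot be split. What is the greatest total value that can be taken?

Check high-value combinations within 15 kg:
- painting+ring box: weight 12+3=15, value 24+24=48
- necklace+ring box: weight 9+3=12, value 21+24=45
- watch+ring box: weight 10+3=13, value 4+24=28
- ring box: weight 3, value 24
Best: $48.

$48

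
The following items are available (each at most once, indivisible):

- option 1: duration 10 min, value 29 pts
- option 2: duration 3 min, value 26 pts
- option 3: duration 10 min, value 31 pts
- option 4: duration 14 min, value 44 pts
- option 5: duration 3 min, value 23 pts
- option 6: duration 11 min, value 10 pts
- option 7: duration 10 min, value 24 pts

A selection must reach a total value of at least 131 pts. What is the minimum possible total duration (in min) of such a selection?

Subsets with value ≥ 131, sorted by total duration:
- option 1+option 2+option 3+option 5+option 7: duration 36, value 133
- option 1+option 2+option 3+option 4+option 5: duration 40, value 153
- option 2+option 3+option 4+option 5+option 7: duration 40, value 148
- option 1+option 2+option 4+option 5+option 7: duration 40, value 146
Minimum duration: 36 min.

36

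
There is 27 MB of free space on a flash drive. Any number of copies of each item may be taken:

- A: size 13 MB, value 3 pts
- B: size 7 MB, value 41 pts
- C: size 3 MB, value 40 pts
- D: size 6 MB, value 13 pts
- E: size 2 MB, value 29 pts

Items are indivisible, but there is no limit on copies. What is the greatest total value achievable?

388 pts

Best value-per-unit is E at 29/2; filling with it alone gives 13×29 = 377.
Optimal mix: 1×C + 12×E → size 27, value 388.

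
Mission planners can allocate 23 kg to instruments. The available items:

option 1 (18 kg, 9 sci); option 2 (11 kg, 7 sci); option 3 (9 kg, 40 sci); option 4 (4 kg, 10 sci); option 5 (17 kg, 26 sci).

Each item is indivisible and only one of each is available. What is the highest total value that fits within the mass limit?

50 sci

Check high-value combinations within 23 kg:
- option 3+option 4: mass 9+4=13, value 40+10=50
- option 2+option 3: mass 11+9=20, value 7+40=47
- option 3: mass 9, value 40
- option 4+option 5: mass 4+17=21, value 10+26=36
Best: 50 sci.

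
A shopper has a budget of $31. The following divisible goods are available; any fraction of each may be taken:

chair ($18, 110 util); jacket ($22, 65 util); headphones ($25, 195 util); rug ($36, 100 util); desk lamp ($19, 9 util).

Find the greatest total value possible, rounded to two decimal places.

Take in order of value per unit:
- headphones (195/25 per unit): all 25 → value 195, running total 195.00
- chair (110/18 per unit): 6 of 18 → value 6×110/18 = 36.6667, running total 231.67
Total 231.67.

231.67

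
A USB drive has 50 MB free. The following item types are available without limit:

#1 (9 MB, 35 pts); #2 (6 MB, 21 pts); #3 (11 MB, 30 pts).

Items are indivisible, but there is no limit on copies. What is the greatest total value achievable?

Best value-per-unit is #1 at 35/9; filling with it alone gives 5×35 = 175.
Optimal mix: 4×#1 + 2×#2 → size 48, value 182.

182 pts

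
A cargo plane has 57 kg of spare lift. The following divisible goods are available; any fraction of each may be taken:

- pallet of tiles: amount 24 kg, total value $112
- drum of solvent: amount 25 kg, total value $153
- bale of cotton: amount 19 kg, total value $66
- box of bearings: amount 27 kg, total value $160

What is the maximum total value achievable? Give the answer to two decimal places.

Take in order of value per unit:
- drum of solvent (153/25 per unit): all 25 → value 153, running total 153.00
- box of bearings (160/27 per unit): all 27 → value 160, running total 313.00
- pallet of tiles (112/24 per unit): 5 of 24 → value 5×112/24 = 23.3333, running total 336.33
Total 336.33.

336.33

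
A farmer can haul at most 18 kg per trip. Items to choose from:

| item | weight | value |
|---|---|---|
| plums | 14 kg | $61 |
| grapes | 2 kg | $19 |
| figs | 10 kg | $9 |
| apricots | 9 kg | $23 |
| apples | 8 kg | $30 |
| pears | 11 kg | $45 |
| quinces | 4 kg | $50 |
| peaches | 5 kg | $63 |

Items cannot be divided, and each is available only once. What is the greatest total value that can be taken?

Check high-value combinations within 18 kg:
- apples+quinces+peaches: weight 8+4+5=17, value 30+50+63=143
- apricots+quinces+peaches: weight 9+4+5=18, value 23+50+63=136
- grapes+quinces+peaches: weight 2+4+5=11, value 19+50+63=132
- grapes+pears+peaches: weight 2+11+5=18, value 19+45+63=127
- grapes+pears+quinces: weight 2+11+4=17, value 19+45+50=114
Best: $143.

$143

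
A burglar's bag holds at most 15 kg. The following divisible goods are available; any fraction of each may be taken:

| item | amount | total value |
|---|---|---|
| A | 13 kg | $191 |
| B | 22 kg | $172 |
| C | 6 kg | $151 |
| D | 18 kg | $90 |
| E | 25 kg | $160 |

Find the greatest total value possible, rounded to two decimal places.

283.23

Take in order of value per unit:
- C (151/6 per unit): all 6 → value 151, running total 151.00
- A (191/13 per unit): 9 of 13 → value 9×191/13 = 132.2308, running total 283.23
Total 283.23.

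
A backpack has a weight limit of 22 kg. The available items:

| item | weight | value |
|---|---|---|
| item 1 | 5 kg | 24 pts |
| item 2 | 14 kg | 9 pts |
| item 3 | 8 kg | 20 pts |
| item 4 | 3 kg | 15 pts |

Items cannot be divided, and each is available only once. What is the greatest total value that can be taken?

Check high-value combinations within 22 kg:
- item 1+item 3+item 4: weight 5+8+3=16, value 24+20+15=59
- item 1+item 2+item 4: weight 5+14+3=22, value 24+9+15=48
- item 1+item 3: weight 5+8=13, value 24+20=44
- item 1+item 4: weight 5+3=8, value 24+15=39
- item 3+item 4: weight 8+3=11, value 20+15=35
Best: 59 pts.

59 pts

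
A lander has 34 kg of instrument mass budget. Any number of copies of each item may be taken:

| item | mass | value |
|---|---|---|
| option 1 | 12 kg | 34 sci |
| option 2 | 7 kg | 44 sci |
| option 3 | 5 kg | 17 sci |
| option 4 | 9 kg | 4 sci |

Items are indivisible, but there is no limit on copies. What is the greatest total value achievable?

193 sci

Best value-per-unit is option 2 at 44/7; filling with it alone gives 4×44 = 176.
Optimal mix: 4×option 2 + 1×option 3 → mass 33, value 193.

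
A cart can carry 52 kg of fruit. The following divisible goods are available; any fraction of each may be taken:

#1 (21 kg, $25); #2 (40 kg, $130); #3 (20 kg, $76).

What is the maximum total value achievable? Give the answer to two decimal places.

180.00

Take in order of value per unit:
- #3 (76/20 per unit): all 20 → value 76, running total 76.00
- #2 (130/40 per unit): 32 of 40 → value 32×130/40 = 104.0000, running total 180.00
Total 180.00.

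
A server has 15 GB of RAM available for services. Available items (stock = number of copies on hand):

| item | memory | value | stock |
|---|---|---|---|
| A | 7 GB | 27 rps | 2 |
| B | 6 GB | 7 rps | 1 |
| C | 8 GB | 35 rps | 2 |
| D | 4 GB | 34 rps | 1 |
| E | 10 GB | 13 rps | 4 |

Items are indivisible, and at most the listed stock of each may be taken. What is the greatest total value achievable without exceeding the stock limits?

69 rps

Best selections within memory 15 and stock limits:
- 1×C + 1×D: memory 12, value 69
- 1×A + 1×C: memory 15, value 62
- 1×A + 1×D: memory 11, value 61
Best: 69 rps.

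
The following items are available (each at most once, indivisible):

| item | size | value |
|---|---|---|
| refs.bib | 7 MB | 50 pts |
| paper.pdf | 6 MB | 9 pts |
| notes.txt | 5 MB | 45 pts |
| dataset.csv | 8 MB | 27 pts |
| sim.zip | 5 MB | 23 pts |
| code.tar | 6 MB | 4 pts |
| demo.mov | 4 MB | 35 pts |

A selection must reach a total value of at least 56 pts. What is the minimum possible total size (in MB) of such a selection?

Subsets with value ≥ 56, sorted by total size:
- notes.txt+demo.mov: size 9, value 80
- sim.zip+demo.mov: size 9, value 58
- notes.txt+sim.zip: size 10, value 68
- refs.bib+demo.mov: size 11, value 85
Minimum size: 9 MB.

9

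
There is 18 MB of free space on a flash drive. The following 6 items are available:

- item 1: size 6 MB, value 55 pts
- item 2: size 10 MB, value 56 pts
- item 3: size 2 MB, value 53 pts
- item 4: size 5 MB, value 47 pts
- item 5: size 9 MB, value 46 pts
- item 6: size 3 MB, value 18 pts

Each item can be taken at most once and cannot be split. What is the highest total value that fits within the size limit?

173 pts

This is a 0/1 knapsack; check combinations near the capacity.
- item 1+item 3+item 4+item 6: size 6+2+5+3=16, value 55+53+47+18=173
- item 1+item 2+item 3: size 6+10+2=18, value 55+56+53=164
- item 2+item 3+item 4: size 10+2+5=17, value 56+53+47=156
- item 1+item 3+item 4: size 6+2+5=13, value 55+53+47=155
Best: 173 pts.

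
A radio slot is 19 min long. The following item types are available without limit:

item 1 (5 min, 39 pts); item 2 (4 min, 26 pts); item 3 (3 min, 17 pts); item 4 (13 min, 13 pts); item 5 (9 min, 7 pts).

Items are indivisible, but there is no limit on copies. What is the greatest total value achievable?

Best value-per-unit is item 1 at 39/5; filling with it alone gives 3×39 = 117.
Optimal mix: 3×item 1 + 1×item 2 → duration 19, value 143.

143 pts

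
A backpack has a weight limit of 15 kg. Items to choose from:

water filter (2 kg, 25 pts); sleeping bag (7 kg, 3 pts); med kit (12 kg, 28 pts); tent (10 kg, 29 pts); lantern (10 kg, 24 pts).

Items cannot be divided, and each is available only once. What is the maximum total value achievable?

54 pts

This is a 0/1 knapsack; check combinations near the capacity.
- water filter+tent: weight 2+10=12, value 25+29=54
- water filter+med kit: weight 2+12=14, value 25+28=53
- water filter+lantern: weight 2+10=12, value 25+24=49
Best: 54 pts.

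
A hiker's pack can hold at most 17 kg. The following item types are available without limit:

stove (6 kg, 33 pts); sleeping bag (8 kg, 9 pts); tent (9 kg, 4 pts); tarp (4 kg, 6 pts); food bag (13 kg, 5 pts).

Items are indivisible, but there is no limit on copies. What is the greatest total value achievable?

Best value-per-unit is stove at 33/6; filling with it alone gives 2×33 = 66.
Optimal mix: 2×stove + 1×tarp → weight 16, value 72.

72 pts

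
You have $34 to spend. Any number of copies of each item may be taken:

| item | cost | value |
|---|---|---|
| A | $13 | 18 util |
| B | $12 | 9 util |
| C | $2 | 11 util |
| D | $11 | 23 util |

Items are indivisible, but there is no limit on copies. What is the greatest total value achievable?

Best value-per-unit is C at 11/2, and filling with it alone uses cost 17×2=34. No mix of the others beats 17×11 = 187.

187 util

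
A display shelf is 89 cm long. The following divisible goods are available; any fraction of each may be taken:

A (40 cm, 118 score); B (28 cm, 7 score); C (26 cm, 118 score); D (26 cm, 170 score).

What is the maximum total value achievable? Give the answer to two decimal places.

397.15

Take in order of value per unit:
- D (170/26 per unit): all 26 → value 170, running total 170.00
- C (118/26 per unit): all 26 → value 118, running total 288.00
- A (118/40 per unit): 37 of 40 → value 37×118/40 = 109.1500, running total 397.15
Total 397.15.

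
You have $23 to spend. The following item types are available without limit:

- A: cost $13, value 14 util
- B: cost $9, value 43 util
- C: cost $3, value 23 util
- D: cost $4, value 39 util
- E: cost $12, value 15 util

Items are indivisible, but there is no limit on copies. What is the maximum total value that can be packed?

Best value-per-unit is D at 39/4; filling with it alone gives 5×39 = 195.
Optimal mix: 1×C + 5×D → cost 23, value 218.

218 util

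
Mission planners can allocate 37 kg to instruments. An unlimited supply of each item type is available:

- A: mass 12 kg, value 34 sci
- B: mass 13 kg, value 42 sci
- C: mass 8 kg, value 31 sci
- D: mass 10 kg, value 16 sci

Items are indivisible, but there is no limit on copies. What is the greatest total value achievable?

135 sci

Best value-per-unit is C at 31/8; filling with it alone gives 4×31 = 124.
Optimal mix: 1×B + 3×C → mass 37, value 135.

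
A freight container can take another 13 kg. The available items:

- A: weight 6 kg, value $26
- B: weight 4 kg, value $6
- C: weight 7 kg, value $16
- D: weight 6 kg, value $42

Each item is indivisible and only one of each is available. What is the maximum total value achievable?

Check high-value combinations within 13 kg:
- A+D: weight 6+6=12, value 26+42=68
- C+D: weight 7+6=13, value 16+42=58
- B+D: weight 4+6=10, value 6+42=48
- D: weight 6, value 42
Best: $68.

$68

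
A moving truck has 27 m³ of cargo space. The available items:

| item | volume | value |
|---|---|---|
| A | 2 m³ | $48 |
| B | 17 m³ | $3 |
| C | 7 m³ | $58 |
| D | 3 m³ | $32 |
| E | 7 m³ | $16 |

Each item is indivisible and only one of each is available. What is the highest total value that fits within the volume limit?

$154

Check high-value combinations within 27 m³:
- A+C+D+E: volume 2+7+3+7=19, value 48+58+32+16=154
- A+C+D: volume 2+7+3=12, value 48+58+32=138
- A+C+E: volume 2+7+7=16, value 48+58+16=122
- A+B+C: volume 2+17+7=26, value 48+3+58=109
- A+C: volume 2+7=9, value 48+58=106
Best: $154.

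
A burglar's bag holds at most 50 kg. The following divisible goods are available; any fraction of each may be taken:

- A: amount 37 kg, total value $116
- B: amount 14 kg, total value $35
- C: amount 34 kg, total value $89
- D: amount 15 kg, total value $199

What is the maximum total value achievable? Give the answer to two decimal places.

308.73

Take in order of value per unit:
- D (199/15 per unit): all 15 → value 199, running total 199.00
- A (116/37 per unit): 35 of 37 → value 35×116/37 = 109.7297, running total 308.73
Total 308.73.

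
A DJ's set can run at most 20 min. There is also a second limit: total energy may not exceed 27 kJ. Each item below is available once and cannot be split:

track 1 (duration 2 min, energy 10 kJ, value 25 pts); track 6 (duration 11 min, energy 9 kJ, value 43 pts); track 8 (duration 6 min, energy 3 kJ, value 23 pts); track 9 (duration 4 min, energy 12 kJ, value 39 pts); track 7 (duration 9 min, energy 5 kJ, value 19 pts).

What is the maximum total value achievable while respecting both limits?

Feasible sets respecting both limits:
- track 1+track 6+track 8: duration 19, energy 22, value 91
- track 1+track 8+track 9: duration 12, energy 25, value 87
- track 1+track 9+track 7: duration 15, energy 27, value 83
Best: 91 pts.

91 pts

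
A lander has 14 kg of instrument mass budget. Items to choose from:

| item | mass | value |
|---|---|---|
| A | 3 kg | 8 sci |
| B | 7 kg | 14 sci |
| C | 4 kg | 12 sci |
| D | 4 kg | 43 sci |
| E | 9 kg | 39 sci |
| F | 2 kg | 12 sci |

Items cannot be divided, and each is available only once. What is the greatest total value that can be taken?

82 sci

Check high-value combinations within 14 kg:
- D+E: mass 4+9=13, value 43+39=82
- A+C+D+F: mass 3+4+4+2=13, value 8+12+43+12=75
- B+D+F: mass 7+4+2=13, value 14+43+12=69
- C+D+F: mass 4+4+2=10, value 12+43+12=67
Best: 82 sci.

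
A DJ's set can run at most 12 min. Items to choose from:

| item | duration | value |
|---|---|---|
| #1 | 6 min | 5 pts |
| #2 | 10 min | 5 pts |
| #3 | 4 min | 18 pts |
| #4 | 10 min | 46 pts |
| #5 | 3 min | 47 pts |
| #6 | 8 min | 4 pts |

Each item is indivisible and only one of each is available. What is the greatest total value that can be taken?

Check high-value combinations within 12 min:
- #3+#5: duration 4+3=7, value 18+47=65
- #1+#5: duration 6+3=9, value 5+47=52
- #5+#6: duration 3+8=11, value 47+4=51
- #5: duration 3, value 47
- #4: duration 10, value 46
Best: 65 pts.

65 pts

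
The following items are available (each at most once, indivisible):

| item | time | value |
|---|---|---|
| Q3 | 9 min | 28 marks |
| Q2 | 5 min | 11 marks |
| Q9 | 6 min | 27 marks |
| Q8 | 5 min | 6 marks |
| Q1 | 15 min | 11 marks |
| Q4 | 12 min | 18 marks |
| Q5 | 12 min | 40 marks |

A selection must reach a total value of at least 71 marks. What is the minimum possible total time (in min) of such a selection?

Subsets with value ≥ 71, sorted by total time:
- Q2+Q9+Q5: time 23, value 78
- Q9+Q8+Q5: time 23, value 73
- Q3+Q2+Q9+Q8: time 25, value 72
- Q3+Q2+Q5: time 26, value 79
Minimum time: 23 min.

23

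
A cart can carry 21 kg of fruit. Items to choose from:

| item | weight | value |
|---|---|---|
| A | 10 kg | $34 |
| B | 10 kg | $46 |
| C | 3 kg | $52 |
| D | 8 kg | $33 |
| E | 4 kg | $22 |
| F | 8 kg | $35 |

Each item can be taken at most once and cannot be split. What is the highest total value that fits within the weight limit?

$133

Check high-value combinations within 21 kg:
- B+C+F: weight 10+3+8=21, value 46+52+35=133
- B+C+D: weight 10+3+8=21, value 46+52+33=131
- A+C+F: weight 10+3+8=21, value 34+52+35=121
- B+C+E: weight 10+3+4=17, value 46+52+22=120
- C+D+F: weight 3+8+8=19, value 52+33+35=120
Best: $133.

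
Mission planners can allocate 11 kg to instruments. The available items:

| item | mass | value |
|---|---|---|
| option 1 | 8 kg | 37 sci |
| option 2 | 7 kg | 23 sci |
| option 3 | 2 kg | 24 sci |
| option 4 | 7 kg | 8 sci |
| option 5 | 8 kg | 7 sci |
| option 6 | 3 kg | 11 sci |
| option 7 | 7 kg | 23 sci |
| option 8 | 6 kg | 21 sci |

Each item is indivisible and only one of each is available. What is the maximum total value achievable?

61 sci

Check high-value combinations within 11 kg:
- option 1+option 3: mass 8+2=10, value 37+24=61
- option 3+option 6+option 8: mass 2+3+6=11, value 24+11+21=56
- option 1+option 6: mass 8+3=11, value 37+11=48
Best: 61 sci.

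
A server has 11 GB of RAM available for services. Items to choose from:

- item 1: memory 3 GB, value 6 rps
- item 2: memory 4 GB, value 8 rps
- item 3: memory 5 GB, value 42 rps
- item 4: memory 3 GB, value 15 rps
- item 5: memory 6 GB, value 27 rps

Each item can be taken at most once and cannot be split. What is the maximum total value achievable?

69 rps

Check high-value combinations within 11 GB:
- item 3+item 5: memory 5+6=11, value 42+27=69
- item 1+item 3+item 4: memory 3+5+3=11, value 6+42+15=63
- item 3+item 4: memory 5+3=8, value 42+15=57
- item 2+item 3: memory 4+5=9, value 8+42=50
- item 1+item 3: memory 3+5=8, value 6+42=48
Best: 69 rps.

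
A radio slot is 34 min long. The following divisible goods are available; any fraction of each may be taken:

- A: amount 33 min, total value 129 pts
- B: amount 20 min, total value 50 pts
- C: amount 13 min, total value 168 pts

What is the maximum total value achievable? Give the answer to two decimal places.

250.09

Take in order of value per unit:
- C (168/13 per unit): all 13 → value 168, running total 168.00
- A (129/33 per unit): 21 of 33 → value 21×129/33 = 82.0909, running total 250.09
Total 250.09.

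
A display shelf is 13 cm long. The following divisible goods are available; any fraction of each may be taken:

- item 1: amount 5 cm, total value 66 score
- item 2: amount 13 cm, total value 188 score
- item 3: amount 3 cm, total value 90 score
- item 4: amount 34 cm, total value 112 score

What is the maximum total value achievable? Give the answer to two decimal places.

234.62

Take in order of value per unit:
- item 3 (90/3 per unit): all 3 → value 90, running total 90.00
- item 2 (188/13 per unit): 10 of 13 → value 10×188/13 = 144.6154, running total 234.62
Total 234.62.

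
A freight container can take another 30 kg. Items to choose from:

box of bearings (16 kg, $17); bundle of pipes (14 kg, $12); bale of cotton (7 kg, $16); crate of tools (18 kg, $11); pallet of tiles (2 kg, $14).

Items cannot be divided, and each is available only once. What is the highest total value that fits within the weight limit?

$47

Check high-value combinations within 30 kg:
- box of bearings+bale of cotton+pallet of tiles: weight 16+7+2=25, value 17+16+14=47
- bundle of pipes+bale of cotton+pallet of tiles: weight 14+7+2=23, value 12+16+14=42
- bale of cotton+crate of tools+pallet of tiles: weight 7+18+2=27, value 16+11+14=41
- box of bearings+bale of cotton: weight 16+7=23, value 17+16=33
- box of bearings+pallet of tiles: weight 16+2=18, value 17+14=31
Best: $47.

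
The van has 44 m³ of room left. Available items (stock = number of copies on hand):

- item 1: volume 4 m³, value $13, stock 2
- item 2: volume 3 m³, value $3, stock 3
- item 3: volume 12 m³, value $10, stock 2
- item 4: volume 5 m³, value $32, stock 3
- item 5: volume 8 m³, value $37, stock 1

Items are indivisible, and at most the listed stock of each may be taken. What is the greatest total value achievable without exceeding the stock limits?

Best selections within volume 44 and stock limits:
- 2×item 1 + 1×item 3 + 3×item 4 + 1×item 5: volume 43, value 169
- 2×item 1 + 3×item 2 + 3×item 4 + 1×item 5: volume 40, value 168
Best: $169.

$169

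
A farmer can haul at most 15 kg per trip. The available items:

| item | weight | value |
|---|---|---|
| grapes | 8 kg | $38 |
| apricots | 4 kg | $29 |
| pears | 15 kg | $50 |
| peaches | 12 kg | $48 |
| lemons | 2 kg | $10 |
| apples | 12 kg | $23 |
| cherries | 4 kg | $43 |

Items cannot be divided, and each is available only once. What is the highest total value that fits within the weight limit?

$91

This is a 0/1 knapsack; check combinations near the capacity.
- grapes+lemons+cherries: weight 8+2+4=14, value 38+10+43=91
- apricots+lemons+cherries: weight 4+2+4=10, value 29+10+43=82
- grapes+cherries: weight 8+4=12, value 38+43=81
- grapes+apricots+lemons: weight 8+4+2=14, value 38+29+10=77
Best: $91.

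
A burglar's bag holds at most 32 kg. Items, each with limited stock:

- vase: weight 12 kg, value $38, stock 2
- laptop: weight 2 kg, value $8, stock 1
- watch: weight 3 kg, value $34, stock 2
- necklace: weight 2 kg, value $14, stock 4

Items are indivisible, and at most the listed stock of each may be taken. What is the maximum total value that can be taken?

$170

Best selections within weight 32 and stock limits:
- 1×vase + 1×laptop + 2×watch + 4×necklace: weight 28, value 170
- 1×vase + 2×watch + 4×necklace: weight 26, value 162
- 2×vase + 2×watch + 1×necklace: weight 32, value 158
Best: $170.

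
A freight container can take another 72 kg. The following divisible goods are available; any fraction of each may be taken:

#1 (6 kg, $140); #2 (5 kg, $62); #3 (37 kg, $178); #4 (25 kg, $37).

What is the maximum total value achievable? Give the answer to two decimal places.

415.52

Take in order of value per unit:
- #1 (140/6 per unit): all 6 → value 140, running total 140.00
- #2 (62/5 per unit): all 5 → value 62, running total 202.00
- #3 (178/37 per unit): all 37 → value 178, running total 380.00
- #4 (37/25 per unit): 24 of 25 → value 24×37/25 = 35.5200, running total 415.52
Total 415.52.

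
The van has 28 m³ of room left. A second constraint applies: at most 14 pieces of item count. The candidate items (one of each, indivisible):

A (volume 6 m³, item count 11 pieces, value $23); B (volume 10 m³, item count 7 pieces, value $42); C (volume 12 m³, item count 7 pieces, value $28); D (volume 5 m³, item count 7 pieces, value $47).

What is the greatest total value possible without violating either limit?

Feasible sets respecting both limits:
- B+D: volume 15, item count 14, value 89
- C+D: volume 17, item count 14, value 75
- B+C: volume 22, item count 14, value 70
Best: $89.

$89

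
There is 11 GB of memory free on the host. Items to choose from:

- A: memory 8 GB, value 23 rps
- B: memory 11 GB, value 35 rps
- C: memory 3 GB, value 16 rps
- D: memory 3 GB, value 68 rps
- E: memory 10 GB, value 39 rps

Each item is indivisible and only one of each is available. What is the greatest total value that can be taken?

91 rps

This is a 0/1 knapsack; check combinations near the capacity.
- A+D: memory 8+3=11, value 23+68=91
- C+D: memory 3+3=6, value 16+68=84
- D: memory 3, value 68
- E: memory 10, value 39
Best: 91 rps.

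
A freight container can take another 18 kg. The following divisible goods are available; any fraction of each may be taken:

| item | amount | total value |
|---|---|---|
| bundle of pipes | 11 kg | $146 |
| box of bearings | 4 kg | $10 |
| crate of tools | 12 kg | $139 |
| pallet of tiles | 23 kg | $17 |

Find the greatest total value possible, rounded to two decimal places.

227.08

Take in order of value per unit:
- bundle of pipes (146/11 per unit): all 11 → value 146, running total 146.00
- crate of tools (139/12 per unit): 7 of 12 → value 7×139/12 = 81.0833, running total 227.08
Total 227.08.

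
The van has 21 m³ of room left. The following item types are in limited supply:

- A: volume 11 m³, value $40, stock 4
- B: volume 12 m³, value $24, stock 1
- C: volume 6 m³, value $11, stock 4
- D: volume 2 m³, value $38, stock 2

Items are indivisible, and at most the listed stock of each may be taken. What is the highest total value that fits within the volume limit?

Top feasible selections:
- 1×A + 1×C + 2×D: volume 21, value 127
- 1×A + 2×D: volume 15, value 116
Best: $127.

$127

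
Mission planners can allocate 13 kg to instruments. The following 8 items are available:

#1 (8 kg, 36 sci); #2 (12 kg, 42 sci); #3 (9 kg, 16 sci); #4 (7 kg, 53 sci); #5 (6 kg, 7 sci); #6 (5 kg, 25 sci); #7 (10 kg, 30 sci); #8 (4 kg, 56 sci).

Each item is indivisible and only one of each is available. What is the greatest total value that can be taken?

109 sci

This is a 0/1 knapsack; check combinations near the capacity.
- #4+#8: mass 7+4=11, value 53+56=109
- #1+#8: mass 8+4=12, value 36+56=92
- #6+#8: mass 5+4=9, value 25+56=81
Best: 109 sci.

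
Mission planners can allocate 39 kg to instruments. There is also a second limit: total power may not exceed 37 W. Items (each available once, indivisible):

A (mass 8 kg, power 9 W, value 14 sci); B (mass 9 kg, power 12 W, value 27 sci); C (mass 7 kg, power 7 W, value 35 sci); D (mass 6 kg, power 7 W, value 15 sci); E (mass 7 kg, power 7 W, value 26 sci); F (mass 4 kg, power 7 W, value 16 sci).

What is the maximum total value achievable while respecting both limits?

Feasible sets respecting both limits:
- A+C+D+E+F: mass 32, power 37, value 106
- B+C+E+F: mass 27, power 33, value 104
- B+C+D+E: mass 29, power 33, value 103
Best: 106 sci.

106 sci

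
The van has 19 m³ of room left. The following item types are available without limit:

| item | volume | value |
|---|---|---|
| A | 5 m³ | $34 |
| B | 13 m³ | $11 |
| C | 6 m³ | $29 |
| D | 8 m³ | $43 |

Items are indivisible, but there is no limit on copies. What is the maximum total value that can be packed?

$111

Best value-per-unit is A at 34/5; filling with it alone gives 3×34 = 102.
Optimal mix: 2×A + 1×D → volume 18, value 111.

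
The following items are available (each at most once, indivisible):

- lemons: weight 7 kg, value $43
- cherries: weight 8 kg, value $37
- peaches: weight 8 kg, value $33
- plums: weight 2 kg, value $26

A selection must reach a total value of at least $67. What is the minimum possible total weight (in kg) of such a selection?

Subsets with value ≥ 67, sorted by total weight:
- lemons+plums: weight 9, value 69
- lemons+cherries: weight 15, value 80
Minimum weight: 9 kg.

9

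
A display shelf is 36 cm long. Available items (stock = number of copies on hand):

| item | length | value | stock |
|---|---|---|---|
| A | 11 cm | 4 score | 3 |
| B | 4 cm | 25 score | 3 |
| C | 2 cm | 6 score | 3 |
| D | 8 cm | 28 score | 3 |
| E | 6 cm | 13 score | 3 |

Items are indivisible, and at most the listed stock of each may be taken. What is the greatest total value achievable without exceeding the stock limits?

Best selections within length 36 and stock limits:
- 3×B + 3×D: length 36, value 159
- 3×B + 1×C + 2×D + 1×E: length 36, value 150
- 3×B + 3×C + 2×D: length 34, value 149
- 2×B + 2×C + 3×D: length 36, value 146
Best: 159 score.

159 score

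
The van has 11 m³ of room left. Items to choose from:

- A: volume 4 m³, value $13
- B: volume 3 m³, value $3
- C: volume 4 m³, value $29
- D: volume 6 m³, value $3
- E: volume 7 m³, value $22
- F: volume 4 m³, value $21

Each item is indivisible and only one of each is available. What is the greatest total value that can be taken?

Check high-value combinations within 11 m³:
- B+C+F: volume 3+4+4=11, value 3+29+21=53
- C+E: volume 4+7=11, value 29+22=51
- C+F: volume 4+4=8, value 29+21=50
- A+B+C: volume 4+3+4=11, value 13+3+29=45
- E+F: volume 7+4=11, value 22+21=43
Best: $53.

$53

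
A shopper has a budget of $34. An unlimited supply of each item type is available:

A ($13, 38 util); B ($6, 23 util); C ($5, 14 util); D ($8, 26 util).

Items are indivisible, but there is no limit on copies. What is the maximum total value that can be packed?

Best value-per-unit is B at 23/6; filling with it alone gives 5×23 = 115.
Optimal mix: 3×B + 2×D → cost 34, value 121.

121 util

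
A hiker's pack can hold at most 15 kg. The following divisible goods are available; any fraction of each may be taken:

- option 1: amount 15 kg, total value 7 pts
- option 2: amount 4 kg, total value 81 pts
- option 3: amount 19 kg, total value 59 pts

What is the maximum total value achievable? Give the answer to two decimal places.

115.16

Take in order of value per unit:
- option 2 (81/4 per unit): all 4 → value 81, running total 81.00
- option 3 (59/19 per unit): 11 of 19 → value 11×59/19 = 34.1579, running total 115.16
Total 115.16.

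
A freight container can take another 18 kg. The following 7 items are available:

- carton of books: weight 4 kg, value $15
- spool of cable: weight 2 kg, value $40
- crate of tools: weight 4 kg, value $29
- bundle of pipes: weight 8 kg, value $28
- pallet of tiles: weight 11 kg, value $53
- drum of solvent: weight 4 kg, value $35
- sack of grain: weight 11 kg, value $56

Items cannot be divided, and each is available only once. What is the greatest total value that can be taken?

This is a 0/1 knapsack; check combinations near the capacity.
- spool of cable+crate of tools+bundle of pipes+drum of solvent: weight 2+4+8+4=18, value 40+29+28+35=132
- spool of cable+drum of solvent+sack of grain: weight 2+4+11=17, value 40+35+56=131
- spool of cable+pallet of tiles+drum of solvent: weight 2+11+4=17, value 40+53+35=128
Best: $132.

$132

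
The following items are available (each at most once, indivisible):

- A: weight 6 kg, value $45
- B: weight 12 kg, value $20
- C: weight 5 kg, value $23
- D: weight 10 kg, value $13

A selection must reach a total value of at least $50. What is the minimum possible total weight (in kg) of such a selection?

Subsets with value ≥ 50, sorted by total weight:
- A+C: weight 11, value 68
- A+D: weight 16, value 58
- A+B: weight 18, value 65
Minimum weight: 11 kg.

11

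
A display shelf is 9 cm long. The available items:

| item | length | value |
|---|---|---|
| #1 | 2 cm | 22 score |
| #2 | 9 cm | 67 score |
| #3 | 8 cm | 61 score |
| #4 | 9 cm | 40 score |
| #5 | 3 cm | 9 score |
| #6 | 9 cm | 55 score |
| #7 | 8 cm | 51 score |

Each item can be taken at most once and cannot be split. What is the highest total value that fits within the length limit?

Check high-value combinations within 9 cm:
- #2: length 9, value 67
- #3: length 8, value 61
- #6: length 9, value 55
- #7: length 8, value 51
- #4: length 9, value 40
Best: 67 score.

67 score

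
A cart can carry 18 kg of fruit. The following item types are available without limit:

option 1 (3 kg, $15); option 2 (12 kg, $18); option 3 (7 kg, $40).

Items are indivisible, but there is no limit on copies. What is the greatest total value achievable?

Best value-per-unit is option 3 at 40/7; filling with it alone gives 2×40 = 80.
Optimal mix: 1×option 1 + 2×option 3 → weight 17, value 95.

$95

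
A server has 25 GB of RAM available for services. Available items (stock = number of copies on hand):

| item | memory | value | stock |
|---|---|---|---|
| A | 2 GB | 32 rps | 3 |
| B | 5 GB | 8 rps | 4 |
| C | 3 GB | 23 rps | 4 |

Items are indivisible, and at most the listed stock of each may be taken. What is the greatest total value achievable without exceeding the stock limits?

Top feasible selections:
- 3×A + 1×B + 4×C: memory 23, value 196
- 3×A + 4×C: memory 18, value 188
Best: 196 rps.

196 rps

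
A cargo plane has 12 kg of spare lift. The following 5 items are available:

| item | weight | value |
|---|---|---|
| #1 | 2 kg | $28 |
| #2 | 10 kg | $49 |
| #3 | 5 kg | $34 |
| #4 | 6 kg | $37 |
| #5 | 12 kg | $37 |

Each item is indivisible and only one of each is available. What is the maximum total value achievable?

$77

Check high-value combinations within 12 kg:
- #1+#2: weight 2+10=12, value 28+49=77
- #3+#4: weight 5+6=11, value 34+37=71
- #1+#4: weight 2+6=8, value 28+37=65
Best: $77.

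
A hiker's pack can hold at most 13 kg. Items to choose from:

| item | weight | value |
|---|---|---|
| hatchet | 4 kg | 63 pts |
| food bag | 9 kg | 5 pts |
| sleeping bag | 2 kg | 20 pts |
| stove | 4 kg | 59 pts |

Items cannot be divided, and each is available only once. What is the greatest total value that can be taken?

142 pts

This is a 0/1 knapsack; check combinations near the capacity.
- hatchet+sleeping bag+stove: weight 4+2+4=10, value 63+20+59=142
- hatchet+stove: weight 4+4=8, value 63+59=122
- hatchet+sleeping bag: weight 4+2=6, value 63+20=83
Best: 142 pts.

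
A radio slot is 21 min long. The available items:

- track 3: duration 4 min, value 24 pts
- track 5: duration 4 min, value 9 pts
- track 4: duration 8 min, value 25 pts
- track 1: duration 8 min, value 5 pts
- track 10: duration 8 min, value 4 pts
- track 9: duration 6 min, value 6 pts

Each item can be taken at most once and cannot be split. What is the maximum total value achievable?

58 pts

Check high-value combinations within 21 min:
- track 3+track 5+track 4: duration 4+4+8=16, value 24+9+25=58
- track 3+track 4+track 9: duration 4+8+6=18, value 24+25+6=55
- track 3+track 4+track 1: duration 4+8+8=20, value 24+25+5=54
Best: 58 pts.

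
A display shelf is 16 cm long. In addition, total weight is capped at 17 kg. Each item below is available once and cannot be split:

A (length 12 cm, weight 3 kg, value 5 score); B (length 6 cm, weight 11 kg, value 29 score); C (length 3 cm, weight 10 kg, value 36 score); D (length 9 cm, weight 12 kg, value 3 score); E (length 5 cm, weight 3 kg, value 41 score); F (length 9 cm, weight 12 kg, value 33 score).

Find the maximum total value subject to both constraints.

77 score

Feasible sets respecting both limits:
- C+E: length 8, weight 13, value 77
- E+F: length 14, weight 15, value 74
- B+E: length 11, weight 14, value 70
Best: 77 score.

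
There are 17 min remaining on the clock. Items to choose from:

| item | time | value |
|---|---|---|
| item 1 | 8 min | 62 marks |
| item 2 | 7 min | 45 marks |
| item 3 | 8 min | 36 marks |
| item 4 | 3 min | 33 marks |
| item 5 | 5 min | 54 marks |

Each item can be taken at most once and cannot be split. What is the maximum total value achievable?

Check high-value combinations within 17 min:
- item 1+item 4+item 5: time 8+3+5=16, value 62+33+54=149
- item 2+item 4+item 5: time 7+3+5=15, value 45+33+54=132
- item 3+item 4+item 5: time 8+3+5=16, value 36+33+54=123
Best: 149 marks.

149 marks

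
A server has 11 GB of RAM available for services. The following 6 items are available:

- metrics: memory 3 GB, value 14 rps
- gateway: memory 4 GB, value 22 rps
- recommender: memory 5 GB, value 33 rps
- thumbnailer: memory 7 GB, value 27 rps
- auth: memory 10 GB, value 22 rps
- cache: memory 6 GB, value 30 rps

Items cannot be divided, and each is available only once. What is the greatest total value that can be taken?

63 rps

Check high-value combinations within 11 GB:
- recommender+cache: memory 5+6=11, value 33+30=63
- gateway+recommender: memory 4+5=9, value 22+33=55
- gateway+cache: memory 4+6=10, value 22+30=52
- gateway+thumbnailer: memory 4+7=11, value 22+27=49
Best: 63 rps.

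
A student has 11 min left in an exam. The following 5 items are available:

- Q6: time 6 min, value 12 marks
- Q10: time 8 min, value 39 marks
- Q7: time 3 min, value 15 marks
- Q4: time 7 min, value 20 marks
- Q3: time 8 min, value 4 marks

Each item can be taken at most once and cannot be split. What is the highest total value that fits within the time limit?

Check high-value combinations within 11 min:
- Q10+Q7: time 8+3=11, value 39+15=54
- Q10: time 8, value 39
- Q7+Q4: time 3+7=10, value 15+20=35
- Q6+Q7: time 6+3=9, value 12+15=27
Best: 54 marks.

54 marks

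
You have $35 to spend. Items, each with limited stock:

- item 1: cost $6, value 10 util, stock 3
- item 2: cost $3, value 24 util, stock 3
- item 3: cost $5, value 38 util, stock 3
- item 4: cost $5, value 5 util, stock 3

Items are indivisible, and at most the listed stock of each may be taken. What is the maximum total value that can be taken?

201 util

Top feasible selections:
- 1×item 1 + 3×item 2 + 3×item 3 + 1×item 4: cost 35, value 201
- 1×item 1 + 3×item 2 + 3×item 3: cost 30, value 196
- 3×item 2 + 3×item 3 + 2×item 4: cost 34, value 196
Best: 201 util.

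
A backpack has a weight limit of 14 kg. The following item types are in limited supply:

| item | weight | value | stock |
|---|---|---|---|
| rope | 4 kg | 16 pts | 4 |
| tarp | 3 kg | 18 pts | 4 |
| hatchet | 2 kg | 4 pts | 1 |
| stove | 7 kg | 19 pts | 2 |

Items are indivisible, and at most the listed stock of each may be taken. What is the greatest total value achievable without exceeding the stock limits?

Top feasible selections:
- 4×tarp + 1×hatchet: weight 14, value 76
- 4×tarp: weight 12, value 72
- 1×rope + 3×tarp: weight 13, value 70
- 2×rope + 2×tarp: weight 14, value 68
Best: 76 pts.

76 pts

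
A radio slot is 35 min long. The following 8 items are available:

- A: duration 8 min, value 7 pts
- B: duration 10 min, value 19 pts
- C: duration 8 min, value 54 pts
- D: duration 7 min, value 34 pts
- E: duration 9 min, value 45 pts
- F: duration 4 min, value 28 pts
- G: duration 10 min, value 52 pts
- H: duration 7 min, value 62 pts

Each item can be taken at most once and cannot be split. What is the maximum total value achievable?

223 pts

Check high-value combinations within 35 min:
- C+D+E+F+H: duration 8+7+9+4+7=35, value 54+34+45+28+62=223
- C+E+G+H: duration 8+9+10+7=34, value 54+45+52+62=213
- C+D+G+H: duration 8+7+10+7=32, value 54+34+52+62=202
- C+F+G+H: duration 8+4+10+7=29, value 54+28+52+62=196
- C+D+E+H: duration 8+7+9+7=31, value 54+34+45+62=195
Best: 223 pts.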